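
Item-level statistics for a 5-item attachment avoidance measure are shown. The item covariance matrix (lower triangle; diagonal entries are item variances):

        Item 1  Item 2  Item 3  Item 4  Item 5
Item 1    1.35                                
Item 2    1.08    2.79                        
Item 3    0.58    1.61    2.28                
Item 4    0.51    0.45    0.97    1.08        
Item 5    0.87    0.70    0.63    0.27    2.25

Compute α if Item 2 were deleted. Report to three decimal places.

α = 0.699

Remaining items: Item 1, Item 3, Item 4, Item 5 (k = 4).
ΣVar(i) = 1.35 + 2.28 + 1.08 + 2.25 = 6.96
σ²_total = 6.96 + 2 × 3.83 = 14.62
α (item deleted) = (4/3)·(1 − 6.96/14.62) = 0.699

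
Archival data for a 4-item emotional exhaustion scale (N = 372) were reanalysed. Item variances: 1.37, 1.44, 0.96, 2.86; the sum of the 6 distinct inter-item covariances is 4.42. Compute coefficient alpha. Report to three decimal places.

α = 0.762

Σσᵢ² = 1.37 + 1.44 + 0.96 + 2.86 = 6.63
Sum of distinct covariances = 4.42
σ²_T = Σσᵢ² + 2·Σcov = 6.63 + 2 × 4.42 = 15.47
α = (4/3)·(1 − 6.63/15.47) = 0.762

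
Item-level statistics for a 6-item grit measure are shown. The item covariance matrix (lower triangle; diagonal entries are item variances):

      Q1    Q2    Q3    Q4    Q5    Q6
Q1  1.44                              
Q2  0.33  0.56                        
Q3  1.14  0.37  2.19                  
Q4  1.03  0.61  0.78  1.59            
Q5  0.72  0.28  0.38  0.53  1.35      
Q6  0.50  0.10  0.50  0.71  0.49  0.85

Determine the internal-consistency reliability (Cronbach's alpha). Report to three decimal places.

Σσᵢ² = 1.44 + 0.56 + 2.19 + 1.59 + 1.35 + 0.85 = 7.98
Sum of off-diagonal covariances = 8.47
total variance = 7.98 + 2 × 8.47 = 24.92
α = (k/(k−1))·(1 − Σσᵢ²/total variance) = (6/5)·(1 − 7.98/24.92) = 0.816

α = 0.816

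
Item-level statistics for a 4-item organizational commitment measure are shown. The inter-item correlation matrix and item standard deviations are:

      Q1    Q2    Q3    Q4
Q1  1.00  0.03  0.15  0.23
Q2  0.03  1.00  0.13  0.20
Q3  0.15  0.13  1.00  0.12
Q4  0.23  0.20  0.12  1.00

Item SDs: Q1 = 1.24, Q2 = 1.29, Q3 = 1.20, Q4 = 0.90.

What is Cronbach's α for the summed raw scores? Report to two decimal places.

Cronbach's α = 0.38

Σσ²ᵢ = 1.24² + 1.29² + 1.20² + 0.90² = 5.4517
Covariances σ_ij = r_ij · s_i · s_j:
  σ(Q1,Q2) = 0.03 × 1.24 × 1.29 = 0.0480
  σ(Q1,Q3) = 0.15 × 1.24 × 1.20 = 0.2232
  σ(Q1,Q4) = 0.23 × 1.24 × 0.90 = 0.2567
  σ(Q2,Q3) = 0.13 × 1.29 × 1.20 = 0.2012
  σ(Q2,Q4) = 0.20 × 1.29 × 0.90 = 0.2322
  σ(Q3,Q4) = 0.12 × 1.20 × 0.90 = 0.1296
σ²_T = Σσ²ᵢ + 2·Σσ_ij = 5.4517 + 2 × 1.0909 = 7.6335
α = (4/3)·(1 − 5.4517/7.6335) = 0.38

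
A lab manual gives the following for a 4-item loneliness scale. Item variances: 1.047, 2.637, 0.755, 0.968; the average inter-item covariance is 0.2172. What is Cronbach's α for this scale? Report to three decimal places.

ΣVar(i) = 1.047 + 2.637 + 0.755 + 0.968 = 5.407
Sum of the 6 distinct covariances = 6 × 0.2172 = 1.3032
σ²_total = ΣVar(i) + 2·Σcov = 5.407 + 2 × 1.3032 = 8.0134
α = (4/3)·(1 − 5.407/8.0134) = 0.434

Cronbach's α = 0.434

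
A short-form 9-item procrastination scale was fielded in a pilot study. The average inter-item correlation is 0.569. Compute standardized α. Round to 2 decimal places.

Standardized α = k·r̄ / (1 + (k−1)·r̄) = 9 × 0.569 / (1 + 8 × 0.569)
  = 5.1210 / 5.5520 = 0.92

standardized α = 0.92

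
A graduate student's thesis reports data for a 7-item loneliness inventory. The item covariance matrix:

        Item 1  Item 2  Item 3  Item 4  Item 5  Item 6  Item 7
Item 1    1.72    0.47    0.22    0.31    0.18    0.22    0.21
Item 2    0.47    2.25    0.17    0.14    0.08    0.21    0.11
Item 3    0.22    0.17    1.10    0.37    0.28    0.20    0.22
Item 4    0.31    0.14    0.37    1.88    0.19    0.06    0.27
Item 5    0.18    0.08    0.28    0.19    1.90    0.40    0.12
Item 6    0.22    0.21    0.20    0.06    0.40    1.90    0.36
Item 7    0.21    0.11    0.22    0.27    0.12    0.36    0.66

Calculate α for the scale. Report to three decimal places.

α = 0.532

sum of item variances = 1.72 + 2.25 + 1.10 + 1.88 + 1.90 + 1.90 + 0.66 = 11.41
Sum of off-diagonal covariances = 4.79
σ²_total = 11.41 + 2 × 4.79 = 20.99
α = (k/(k−1))·(1 − sum of item variances/σ²_total) = (7/6)·(1 − 11.41/20.99) = 0.532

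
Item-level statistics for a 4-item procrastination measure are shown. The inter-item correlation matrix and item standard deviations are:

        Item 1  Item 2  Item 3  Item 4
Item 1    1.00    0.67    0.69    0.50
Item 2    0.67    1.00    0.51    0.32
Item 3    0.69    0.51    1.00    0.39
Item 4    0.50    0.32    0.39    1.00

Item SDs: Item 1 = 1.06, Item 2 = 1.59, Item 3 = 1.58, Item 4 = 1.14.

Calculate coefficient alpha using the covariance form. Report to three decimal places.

Σσ²ᵢ = 1.06² + 1.59² + 1.58² + 1.14² = 7.4477
Covariances σ_ij = r_ij · s_i · s_j:
  σ(Item 1,Item 2) = 0.67 × 1.06 × 1.59 = 1.1292
  σ(Item 1,Item 3) = 0.69 × 1.06 × 1.58 = 1.1556
  σ(Item 1,Item 4) = 0.50 × 1.06 × 1.14 = 0.6042
  σ(Item 2,Item 3) = 0.51 × 1.59 × 1.58 = 1.2812
  σ(Item 2,Item 4) = 0.32 × 1.59 × 1.14 = 0.5800
  σ(Item 3,Item 4) = 0.39 × 1.58 × 1.14 = 0.7025
σ²_T = Σσ²ᵢ + 2·Σσ_ij = 7.4477 + 2 × 5.4527 = 18.3531
α = (4/3)·(1 − 7.4477/18.3531) = 0.792

α = 0.792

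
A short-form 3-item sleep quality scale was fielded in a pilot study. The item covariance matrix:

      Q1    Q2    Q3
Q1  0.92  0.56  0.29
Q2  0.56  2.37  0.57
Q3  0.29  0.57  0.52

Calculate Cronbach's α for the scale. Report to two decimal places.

α = 0.64

Σσ²ᵢ = 0.92 + 2.37 + 0.52 = 3.81
Σ_{i<j} σ_ij = 1.42
σ²_total = 3.81 + 2 × 1.42 = 6.65
α = (k/(k−1))·(1 − Σσ²ᵢ/σ²_total) = (3/2)·(1 − 3.81/6.65) = 0.64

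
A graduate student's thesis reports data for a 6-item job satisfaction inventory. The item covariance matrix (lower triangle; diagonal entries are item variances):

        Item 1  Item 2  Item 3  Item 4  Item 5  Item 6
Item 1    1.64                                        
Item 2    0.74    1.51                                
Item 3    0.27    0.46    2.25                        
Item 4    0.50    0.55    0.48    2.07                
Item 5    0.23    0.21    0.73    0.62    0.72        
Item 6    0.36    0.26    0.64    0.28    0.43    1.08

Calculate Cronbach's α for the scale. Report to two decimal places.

Cronbach's α = 0.71

ΣVar(i) = 1.64 + 1.51 + 2.25 + 2.07 + 0.72 + 1.08 = 9.27
Sum of off-diagonal covariances = 6.76
Var(T) = 9.27 + 2 × 6.76 = 22.79
α = (k/(k−1))·(1 − ΣVar(i)/Var(T)) = (6/5)·(1 − 9.27/22.79) = 0.71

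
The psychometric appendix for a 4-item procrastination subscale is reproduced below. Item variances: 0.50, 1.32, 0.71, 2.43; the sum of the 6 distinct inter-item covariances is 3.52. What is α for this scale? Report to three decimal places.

Σσ²ᵢ = 0.50 + 1.32 + 0.71 + 2.43 = 4.96
Sum of distinct covariances = 3.52
σ²_total = Σσ²ᵢ + 2·Σcov = 4.96 + 2 × 3.52 = 12.00
α = (4/3)·(1 − 4.96/12.00) = 0.782

α = 0.782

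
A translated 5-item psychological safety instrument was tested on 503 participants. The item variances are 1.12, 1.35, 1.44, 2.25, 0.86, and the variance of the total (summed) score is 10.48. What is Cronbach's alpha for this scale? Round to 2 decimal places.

Cronbach's alpha = 0.41

Σσᵢ² = 1.12 + 1.35 + 1.44 + 2.25 + 0.86 = 7.02
α = (k/(k−1))·(1 − Σσᵢ²/total variance) = (5/4)·(1 − 7.02/10.48) = 0.41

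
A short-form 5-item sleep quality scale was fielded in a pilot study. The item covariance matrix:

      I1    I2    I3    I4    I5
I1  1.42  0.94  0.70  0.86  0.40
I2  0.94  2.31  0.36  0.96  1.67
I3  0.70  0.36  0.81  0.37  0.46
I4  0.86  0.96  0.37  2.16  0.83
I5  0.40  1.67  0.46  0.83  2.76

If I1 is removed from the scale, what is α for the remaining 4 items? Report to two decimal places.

α = 0.72

Remaining items: I2, I3, I4, I5 (k = 4).
Σσᵢ² = 2.31 + 0.81 + 2.16 + 2.76 = 8.04
σ²_total = 8.04 + 2 × 4.65 = 17.34
α (item deleted) = (4/3)·(1 − 8.04/17.34) = 0.72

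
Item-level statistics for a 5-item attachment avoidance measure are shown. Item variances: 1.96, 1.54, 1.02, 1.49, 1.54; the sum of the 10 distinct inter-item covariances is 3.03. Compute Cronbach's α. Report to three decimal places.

ΣVar(i) = 1.96 + 1.54 + 1.02 + 1.49 + 1.54 = 7.55
Sum of distinct covariances = 3.03
Var(T) = ΣVar(i) + 2·Σcov = 7.55 + 2 × 3.03 = 13.61
α = (5/4)·(1 − 7.55/13.61) = 0.557

α = 0.557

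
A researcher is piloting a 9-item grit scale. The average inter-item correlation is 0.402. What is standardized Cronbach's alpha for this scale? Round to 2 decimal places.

Standardized α = k·r̄ / (1 + (k−1)·r̄) = 9 × 0.402 / (1 + 8 × 0.402)
  = 3.6180 / 4.2160 = 0.86

standardized Cronbach's alpha = 0.86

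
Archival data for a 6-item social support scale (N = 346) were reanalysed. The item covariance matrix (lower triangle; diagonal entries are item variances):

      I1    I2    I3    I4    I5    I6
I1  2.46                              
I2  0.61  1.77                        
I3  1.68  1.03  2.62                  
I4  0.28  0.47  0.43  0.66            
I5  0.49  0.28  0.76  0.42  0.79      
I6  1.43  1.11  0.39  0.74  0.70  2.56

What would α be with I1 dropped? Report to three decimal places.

Remaining items: I2, I3, I4, I5, I6 (k = 5).
Σσᵢ² = 1.77 + 2.62 + 0.66 + 0.79 + 2.56 = 8.40
σ²_total = 8.40 + 2 × 6.33 = 21.06
α (item deleted) = (5/4)·(1 − 8.40/21.06) = 0.751

α = 0.751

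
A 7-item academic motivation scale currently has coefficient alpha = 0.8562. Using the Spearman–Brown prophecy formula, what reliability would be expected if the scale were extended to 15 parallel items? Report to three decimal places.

Length factor m = 15/7 = 2.1429
α' = m·α / (1 + (m−1)·α)
   = 15/7 × 0.8562 / (1 + (15/7 − 1) × 0.8562)
   = 1.8347 / 1.9785 = 0.927

predicted reliability = 0.927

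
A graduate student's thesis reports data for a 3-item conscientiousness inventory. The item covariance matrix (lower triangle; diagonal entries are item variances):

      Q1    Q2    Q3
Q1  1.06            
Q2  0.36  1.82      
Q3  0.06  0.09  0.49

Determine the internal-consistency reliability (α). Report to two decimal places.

Σσᵢ² = 1.06 + 1.82 + 0.49 = 3.37
Σ_{i<j} σ_ij = 0.51
total variance = 3.37 + 2 × 0.51 = 4.39
α = (k/(k−1))·(1 − Σσᵢ²/total variance) = (3/2)·(1 − 3.37/4.39) = 0.35

α = 0.35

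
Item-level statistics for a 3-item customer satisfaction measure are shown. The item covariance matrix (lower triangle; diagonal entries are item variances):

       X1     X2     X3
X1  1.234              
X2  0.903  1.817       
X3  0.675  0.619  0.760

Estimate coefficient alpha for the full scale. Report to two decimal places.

sum of item variances = 1.234 + 1.817 + 0.760 = 3.811
Sum of the distinct covariances = 2.197
Var(T) = 3.811 + 2 × 2.197 = 8.205
α = (k/(k−1))·(1 − sum of item variances/Var(T)) = (3/2)·(1 − 3.811/8.205) = 0.80

coefficient alpha = 0.80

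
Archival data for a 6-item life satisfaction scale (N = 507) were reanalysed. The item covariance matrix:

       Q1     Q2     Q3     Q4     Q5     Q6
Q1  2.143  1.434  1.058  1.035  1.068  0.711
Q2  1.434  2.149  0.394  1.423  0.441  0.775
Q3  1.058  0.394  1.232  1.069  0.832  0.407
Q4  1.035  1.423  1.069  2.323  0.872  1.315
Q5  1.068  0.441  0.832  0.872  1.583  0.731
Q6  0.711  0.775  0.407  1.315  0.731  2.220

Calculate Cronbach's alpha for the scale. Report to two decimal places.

α = 0.84

Σσᵢ² = 2.143 + 2.149 + 1.232 + 2.323 + 1.583 + 2.220 = 11.650
Σ_{i<j} σ_ij = 13.565
total variance = 11.650 + 2 × 13.565 = 38.780
α = (k/(k−1))·(1 − Σσᵢ²/total variance) = (6/5)·(1 − 11.650/38.780) = 0.84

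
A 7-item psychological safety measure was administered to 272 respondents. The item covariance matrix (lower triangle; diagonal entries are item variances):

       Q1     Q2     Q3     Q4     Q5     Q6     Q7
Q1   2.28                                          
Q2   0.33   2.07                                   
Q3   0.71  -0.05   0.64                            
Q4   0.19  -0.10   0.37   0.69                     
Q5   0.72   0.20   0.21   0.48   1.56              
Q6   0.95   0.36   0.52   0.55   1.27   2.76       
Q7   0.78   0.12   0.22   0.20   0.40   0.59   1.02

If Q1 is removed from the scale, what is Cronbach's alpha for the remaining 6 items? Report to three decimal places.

Cronbach's alpha = 0.660

Remaining items: Q2, Q3, Q4, Q5, Q6, Q7 (k = 6).
ΣVar(i) = 2.07 + 0.64 + 0.69 + 1.56 + 2.76 + 1.02 = 8.74
Var(T) = 8.74 + 2 × 5.34 = 19.42
α (item deleted) = (6/5)·(1 − 8.74/19.42) = 0.660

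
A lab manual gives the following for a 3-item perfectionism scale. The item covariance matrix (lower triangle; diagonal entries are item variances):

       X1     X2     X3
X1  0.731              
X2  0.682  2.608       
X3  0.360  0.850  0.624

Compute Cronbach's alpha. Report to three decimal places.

Cronbach's alpha = 0.733

Σσ²ᵢ = 0.731 + 2.608 + 0.624 = 3.963
Sum of the distinct covariances = 1.892
σ²_T = 3.963 + 2 × 1.892 = 7.747
α = (k/(k−1))·(1 − Σσ²ᵢ/σ²_T) = (3/2)·(1 − 3.963/7.747) = 0.733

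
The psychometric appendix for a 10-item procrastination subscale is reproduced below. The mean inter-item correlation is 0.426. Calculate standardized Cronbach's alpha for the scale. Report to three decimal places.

α = 0.881

Standardized α = k·r̄ / (1 + (k−1)·r̄) = 10 × 0.426 / (1 + 9 × 0.426)
  = 4.2600 / 4.8340 = 0.881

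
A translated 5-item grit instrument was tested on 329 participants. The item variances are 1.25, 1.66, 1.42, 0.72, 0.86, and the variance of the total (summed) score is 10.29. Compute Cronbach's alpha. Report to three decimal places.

Σσ²ᵢ = 1.25 + 1.66 + 1.42 + 0.72 + 0.86 = 5.91
α = (k/(k−1))·(1 − Σσ²ᵢ/Var(T)) = (5/4)·(1 − 5.91/10.29) = 0.532

α = 0.532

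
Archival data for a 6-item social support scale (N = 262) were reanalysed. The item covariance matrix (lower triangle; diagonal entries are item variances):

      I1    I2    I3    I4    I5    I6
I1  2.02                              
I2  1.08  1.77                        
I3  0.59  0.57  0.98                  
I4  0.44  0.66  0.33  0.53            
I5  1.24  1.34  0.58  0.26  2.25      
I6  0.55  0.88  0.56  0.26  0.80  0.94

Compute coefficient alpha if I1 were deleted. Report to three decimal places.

Remaining items: I2, I3, I4, I5, I6 (k = 5).
sum of item variances = 1.77 + 0.98 + 0.53 + 2.25 + 0.94 = 6.47
Var(T) = 6.47 + 2 × 6.24 = 18.95
α (item deleted) = (5/4)·(1 − 6.47/18.95) = 0.823

α = 0.823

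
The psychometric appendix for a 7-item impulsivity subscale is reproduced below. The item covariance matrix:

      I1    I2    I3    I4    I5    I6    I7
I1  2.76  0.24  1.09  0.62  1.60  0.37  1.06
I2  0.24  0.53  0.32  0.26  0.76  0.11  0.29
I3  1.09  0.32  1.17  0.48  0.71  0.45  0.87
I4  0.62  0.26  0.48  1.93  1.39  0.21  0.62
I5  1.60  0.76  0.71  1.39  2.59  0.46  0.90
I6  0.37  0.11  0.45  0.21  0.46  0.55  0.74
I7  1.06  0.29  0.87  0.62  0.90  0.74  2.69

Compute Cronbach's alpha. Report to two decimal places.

Σσᵢ² = 2.76 + 0.53 + 1.17 + 1.93 + 2.59 + 0.55 + 2.69 = 12.22
Sum of off-diagonal covariances = 13.55
σ²_T = 12.22 + 2 × 13.55 = 39.32
α = (k/(k−1))·(1 − Σσᵢ²/σ²_T) = (7/6)·(1 − 12.22/39.32) = 0.80

Cronbach's alpha = 0.80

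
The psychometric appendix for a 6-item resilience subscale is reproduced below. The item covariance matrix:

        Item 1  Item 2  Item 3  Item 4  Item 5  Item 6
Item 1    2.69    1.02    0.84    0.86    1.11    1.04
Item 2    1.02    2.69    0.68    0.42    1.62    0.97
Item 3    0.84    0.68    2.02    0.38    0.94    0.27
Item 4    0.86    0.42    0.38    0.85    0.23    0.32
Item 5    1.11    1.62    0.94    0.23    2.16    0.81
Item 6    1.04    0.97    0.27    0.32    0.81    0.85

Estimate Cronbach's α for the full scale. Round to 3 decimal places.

sum of item variances = 2.69 + 2.69 + 2.02 + 0.85 + 2.16 + 0.85 = 11.26
Sum of the distinct covariances = 11.51
σ²_total = 11.26 + 2 × 11.51 = 34.28
α = (k/(k−1))·(1 − sum of item variances/σ²_total) = (6/5)·(1 − 11.26/34.28) = 0.806

α = 0.806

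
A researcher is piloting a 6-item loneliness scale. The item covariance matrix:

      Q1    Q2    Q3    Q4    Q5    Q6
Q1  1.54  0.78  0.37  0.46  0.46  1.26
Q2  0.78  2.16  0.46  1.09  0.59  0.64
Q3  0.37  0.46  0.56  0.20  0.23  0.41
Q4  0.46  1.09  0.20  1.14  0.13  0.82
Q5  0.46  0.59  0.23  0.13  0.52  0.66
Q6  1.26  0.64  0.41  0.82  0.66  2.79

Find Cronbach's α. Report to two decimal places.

Σσᵢ² = 1.54 + 2.16 + 0.56 + 1.14 + 0.52 + 2.79 = 8.71
Σ_{i<j} σ_ij = 8.56
Var(T) = 8.71 + 2 × 8.56 = 25.83
α = (k/(k−1))·(1 − Σσᵢ²/Var(T)) = (6/5)·(1 − 8.71/25.83) = 0.80

Cronbach's α = 0.80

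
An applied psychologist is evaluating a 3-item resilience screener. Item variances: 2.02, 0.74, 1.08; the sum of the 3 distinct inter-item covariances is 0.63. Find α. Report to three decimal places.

α = 0.371

Σσᵢ² = 2.02 + 0.74 + 1.08 = 3.84
Sum of distinct covariances = 0.63
total variance = Σσᵢ² + 2·Σcov = 3.84 + 2 × 0.63 = 5.10
α = (3/2)·(1 − 3.84/5.10) = 0.371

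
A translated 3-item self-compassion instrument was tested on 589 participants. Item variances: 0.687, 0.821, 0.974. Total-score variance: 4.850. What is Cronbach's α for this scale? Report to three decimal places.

ΣVar(i) = 0.687 + 0.821 + 0.974 = 2.482
α = (k/(k−1))·(1 − ΣVar(i)/Var(T)) = (3/2)·(1 − 2.482/4.850) = 0.732

α = 0.732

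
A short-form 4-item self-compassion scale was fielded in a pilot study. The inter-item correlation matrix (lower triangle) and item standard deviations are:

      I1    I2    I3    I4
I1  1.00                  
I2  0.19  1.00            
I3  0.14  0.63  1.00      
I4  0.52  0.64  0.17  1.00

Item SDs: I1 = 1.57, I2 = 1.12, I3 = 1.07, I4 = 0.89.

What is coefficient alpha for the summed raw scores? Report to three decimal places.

Σσ²ᵢ = 1.57² + 1.12² + 1.07² + 0.89² = 5.6563
Covariances σ_ij = r_ij · s_i · s_j:
  σ(I1,I2) = 0.19 × 1.57 × 1.12 = 0.3341
  σ(I1,I3) = 0.14 × 1.57 × 1.07 = 0.2352
  σ(I1,I4) = 0.52 × 1.57 × 0.89 = 0.7266
  σ(I2,I3) = 0.63 × 1.12 × 1.07 = 0.7550
  σ(I2,I4) = 0.64 × 1.12 × 0.89 = 0.6380
  σ(I3,I4) = 0.17 × 1.07 × 0.89 = 0.1619
σ²_T = Σσ²ᵢ + 2·Σσ_ij = 5.6563 + 2 × 2.8508 = 11.3579
α = (4/3)·(1 − 5.6563/11.3579) = 0.669

α = 0.669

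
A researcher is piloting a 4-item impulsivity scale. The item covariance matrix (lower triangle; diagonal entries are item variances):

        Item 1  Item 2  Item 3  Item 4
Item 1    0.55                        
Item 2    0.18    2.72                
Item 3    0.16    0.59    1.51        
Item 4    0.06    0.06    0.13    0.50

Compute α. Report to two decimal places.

sum of item variances = 0.55 + 2.72 + 1.51 + 0.50 = 5.28
Σ_{i<j} σ_ij = 1.18
σ²_total = 5.28 + 2 × 1.18 = 7.64
α = (k/(k−1))·(1 − sum of item variances/σ²_total) = (4/3)·(1 − 5.28/7.64) = 0.41

α = 0.41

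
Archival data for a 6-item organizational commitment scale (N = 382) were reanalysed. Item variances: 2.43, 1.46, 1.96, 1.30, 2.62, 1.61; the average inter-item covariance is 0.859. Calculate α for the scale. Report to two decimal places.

α = 0.83

sum of item variances = 2.43 + 1.46 + 1.96 + 1.30 + 2.62 + 1.61 = 11.38
Sum of the 15 distinct covariances = 15 × 0.859 = 12.885
Var(T) = sum of item variances + 2·Σcov = 11.38 + 2 × 12.885 = 37.150
α = (6/5)·(1 − 11.38/37.150) = 0.83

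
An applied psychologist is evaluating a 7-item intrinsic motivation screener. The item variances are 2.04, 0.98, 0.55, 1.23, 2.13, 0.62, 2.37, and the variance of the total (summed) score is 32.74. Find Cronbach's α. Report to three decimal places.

Σσ²ᵢ = 2.04 + 0.98 + 0.55 + 1.23 + 2.13 + 0.62 + 2.37 = 9.92
α = (k/(k−1))·(1 − Σσ²ᵢ/σ²_total) = (7/6)·(1 − 9.92/32.74) = 0.813

α = 0.813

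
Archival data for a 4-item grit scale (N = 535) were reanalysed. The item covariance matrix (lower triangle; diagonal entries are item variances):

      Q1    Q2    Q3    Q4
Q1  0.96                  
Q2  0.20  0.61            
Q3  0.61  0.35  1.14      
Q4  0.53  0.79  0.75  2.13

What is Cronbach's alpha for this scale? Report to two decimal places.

sum of item variances = 0.96 + 0.61 + 1.14 + 2.13 = 4.84
Sum of off-diagonal covariances = 3.23
σ²_total = 4.84 + 2 × 3.23 = 11.30
α = (k/(k−1))·(1 − sum of item variances/σ²_total) = (4/3)·(1 − 4.84/11.30) = 0.76

Cronbach's alpha = 0.76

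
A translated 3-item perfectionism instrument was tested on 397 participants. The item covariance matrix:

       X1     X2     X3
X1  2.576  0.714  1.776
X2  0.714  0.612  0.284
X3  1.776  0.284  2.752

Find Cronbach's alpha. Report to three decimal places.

ΣVar(i) = 2.576 + 0.612 + 2.752 = 5.940
Sum of the distinct covariances = 2.774
Var(T) = 5.940 + 2 × 2.774 = 11.488
α = (k/(k−1))·(1 − ΣVar(i)/Var(T)) = (3/2)·(1 − 5.940/11.488) = 0.724

Cronbach's alpha = 0.724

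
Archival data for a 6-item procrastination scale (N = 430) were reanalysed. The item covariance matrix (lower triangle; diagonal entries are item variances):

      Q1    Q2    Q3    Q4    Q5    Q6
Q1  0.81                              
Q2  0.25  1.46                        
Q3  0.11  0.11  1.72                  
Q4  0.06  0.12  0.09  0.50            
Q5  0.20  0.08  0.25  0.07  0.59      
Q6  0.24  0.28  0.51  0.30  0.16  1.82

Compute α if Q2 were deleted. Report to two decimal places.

α = 0.53

Remaining items: Q1, Q3, Q4, Q5, Q6 (k = 5).
Σσ²ᵢ = 0.81 + 1.72 + 0.50 + 0.59 + 1.82 = 5.44
σ²_total = 5.44 + 2 × 1.99 = 9.42
α (item deleted) = (5/4)·(1 − 5.44/9.42) = 0.53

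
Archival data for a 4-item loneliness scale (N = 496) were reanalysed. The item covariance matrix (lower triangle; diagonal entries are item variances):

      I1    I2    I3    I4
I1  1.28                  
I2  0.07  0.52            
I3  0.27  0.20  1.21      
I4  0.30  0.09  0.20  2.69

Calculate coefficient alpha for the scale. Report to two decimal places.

Σσ²ᵢ = 1.28 + 0.52 + 1.21 + 2.69 = 5.70
Sum of off-diagonal covariances = 1.13
Var(T) = 5.70 + 2 × 1.13 = 7.96
α = (k/(k−1))·(1 − Σσ²ᵢ/Var(T)) = (4/3)·(1 − 5.70/7.96) = 0.38

α = 0.38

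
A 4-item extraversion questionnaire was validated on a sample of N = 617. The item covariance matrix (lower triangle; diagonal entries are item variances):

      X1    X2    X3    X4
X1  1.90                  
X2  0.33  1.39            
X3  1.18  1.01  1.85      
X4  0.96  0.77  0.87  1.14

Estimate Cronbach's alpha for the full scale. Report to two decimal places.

Σσ²ᵢ = 1.90 + 1.39 + 1.85 + 1.14 = 6.28
Sum of off-diagonal covariances = 5.12
total variance = 6.28 + 2 × 5.12 = 16.52
α = (k/(k−1))·(1 − Σσ²ᵢ/total variance) = (4/3)·(1 − 6.28/16.52) = 0.83

α = 0.83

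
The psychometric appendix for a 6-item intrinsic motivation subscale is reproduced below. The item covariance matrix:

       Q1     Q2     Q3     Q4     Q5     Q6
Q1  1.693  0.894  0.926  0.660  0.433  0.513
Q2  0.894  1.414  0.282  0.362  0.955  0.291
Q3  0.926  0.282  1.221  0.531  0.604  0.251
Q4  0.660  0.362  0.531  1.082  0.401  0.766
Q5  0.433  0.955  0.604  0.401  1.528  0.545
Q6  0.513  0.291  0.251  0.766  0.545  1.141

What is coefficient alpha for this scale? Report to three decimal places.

coefficient alpha = 0.811

Σσ²ᵢ = 1.693 + 1.414 + 1.221 + 1.082 + 1.528 + 1.141 = 8.079
Sum of off-diagonal covariances = 8.414
σ²_total = 8.079 + 2 × 8.414 = 24.907
α = (k/(k−1))·(1 − Σσ²ᵢ/σ²_total) = (6/5)·(1 − 8.079/24.907) = 0.811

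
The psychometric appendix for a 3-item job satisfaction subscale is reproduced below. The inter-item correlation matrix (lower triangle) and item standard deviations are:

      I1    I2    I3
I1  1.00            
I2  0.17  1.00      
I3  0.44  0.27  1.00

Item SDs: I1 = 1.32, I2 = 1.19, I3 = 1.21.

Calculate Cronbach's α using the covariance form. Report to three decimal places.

Σσ²ᵢ = 1.32² + 1.19² + 1.21² = 4.6226
Covariances σ_ij = r_ij · s_i · s_j:
  σ(I1,I2) = 0.17 × 1.32 × 1.19 = 0.2670
  σ(I1,I3) = 0.44 × 1.32 × 1.21 = 0.7028
  σ(I2,I3) = 0.27 × 1.19 × 1.21 = 0.3888
σ²_T = Σσ²ᵢ + 2·Σσ_ij = 4.6226 + 2 × 1.3586 = 7.3398
α = (3/2)·(1 − 4.6226/7.3398) = 0.555

α = 0.555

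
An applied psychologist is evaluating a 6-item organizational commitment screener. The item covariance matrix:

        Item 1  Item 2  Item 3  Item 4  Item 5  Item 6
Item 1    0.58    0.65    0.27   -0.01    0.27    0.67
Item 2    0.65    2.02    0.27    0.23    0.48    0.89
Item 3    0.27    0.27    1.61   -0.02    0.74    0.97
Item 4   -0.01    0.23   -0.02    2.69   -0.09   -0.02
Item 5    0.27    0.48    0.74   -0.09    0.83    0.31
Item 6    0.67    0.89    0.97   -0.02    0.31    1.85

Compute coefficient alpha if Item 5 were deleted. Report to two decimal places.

α = 0.59

Remaining items: Item 1, Item 2, Item 3, Item 4, Item 6 (k = 5).
sum of item variances = 0.58 + 2.02 + 1.61 + 2.69 + 1.85 = 8.75
total variance = 8.75 + 2 × 3.90 = 16.55
α (item deleted) = (5/4)·(1 − 8.75/16.55) = 0.59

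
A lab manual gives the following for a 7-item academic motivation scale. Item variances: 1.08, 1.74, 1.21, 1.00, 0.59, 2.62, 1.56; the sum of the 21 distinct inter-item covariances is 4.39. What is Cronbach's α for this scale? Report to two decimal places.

Σσ²ᵢ = 1.08 + 1.74 + 1.21 + 1.00 + 0.59 + 2.62 + 1.56 = 9.80
Sum of distinct covariances = 4.39
total variance = Σσ²ᵢ + 2·Σcov = 9.80 + 2 × 4.39 = 18.58
α = (7/6)·(1 − 9.80/18.58) = 0.55

Cronbach's α = 0.55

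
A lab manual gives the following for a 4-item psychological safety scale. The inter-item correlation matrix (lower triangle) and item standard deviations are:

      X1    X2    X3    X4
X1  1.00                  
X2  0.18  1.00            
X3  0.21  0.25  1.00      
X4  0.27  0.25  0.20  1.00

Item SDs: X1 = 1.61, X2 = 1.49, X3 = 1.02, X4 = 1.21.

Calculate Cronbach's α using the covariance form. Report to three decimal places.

Σσ²ᵢ = 1.61² + 1.49² + 1.02² + 1.21² = 7.3167
Covariances σ_ij = r_ij · s_i · s_j:
  σ(X1,X2) = 0.18 × 1.61 × 1.49 = 0.4318
  σ(X1,X3) = 0.21 × 1.61 × 1.02 = 0.3449
  σ(X1,X4) = 0.27 × 1.61 × 1.21 = 0.5260
  σ(X2,X3) = 0.25 × 1.49 × 1.02 = 0.3800
  σ(X2,X4) = 0.25 × 1.49 × 1.21 = 0.4507
  σ(X3,X4) = 0.20 × 1.02 × 1.21 = 0.2468
σ²_T = Σσ²ᵢ + 2·Σσ_ij = 7.3167 + 2 × 2.3802 = 12.0771
α = (4/3)·(1 − 7.3167/12.0771) = 0.526

α = 0.526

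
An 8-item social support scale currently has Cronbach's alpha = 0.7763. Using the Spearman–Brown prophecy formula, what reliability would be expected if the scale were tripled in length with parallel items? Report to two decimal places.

predicted reliability = 0.91

Length factor m = 3
α' = m·α / (1 + (m−1)·α)
   = 3 × 0.7763 / (1 + (3 − 1) × 0.7763)
   = 2.3289 / 2.5526 = 0.91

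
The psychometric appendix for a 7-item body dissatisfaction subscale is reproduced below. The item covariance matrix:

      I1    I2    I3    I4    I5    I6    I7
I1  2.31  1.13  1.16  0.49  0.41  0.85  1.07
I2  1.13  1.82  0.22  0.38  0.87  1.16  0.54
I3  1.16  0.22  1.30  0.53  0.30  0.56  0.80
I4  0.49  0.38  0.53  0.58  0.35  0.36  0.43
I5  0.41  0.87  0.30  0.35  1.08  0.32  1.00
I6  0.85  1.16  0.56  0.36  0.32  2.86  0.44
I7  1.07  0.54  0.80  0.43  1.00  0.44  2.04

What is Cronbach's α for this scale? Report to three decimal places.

Σσᵢ² = 2.31 + 1.82 + 1.30 + 0.58 + 1.08 + 2.86 + 2.04 = 11.99
Σ_{i<j} σ_ij = 13.37
σ²_T = 11.99 + 2 × 13.37 = 38.73
α = (k/(k−1))·(1 − Σσᵢ²/σ²_T) = (7/6)·(1 − 11.99/38.73) = 0.805

Cronbach's α = 0.805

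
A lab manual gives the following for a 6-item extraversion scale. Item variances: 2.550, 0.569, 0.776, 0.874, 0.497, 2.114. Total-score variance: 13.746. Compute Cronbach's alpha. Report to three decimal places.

ΣVar(i) = 2.550 + 0.569 + 0.776 + 0.874 + 0.497 + 2.114 = 7.380
α = (k/(k−1))·(1 − ΣVar(i)/total variance) = (6/5)·(1 − 7.380/13.746) = 0.556

α = 0.556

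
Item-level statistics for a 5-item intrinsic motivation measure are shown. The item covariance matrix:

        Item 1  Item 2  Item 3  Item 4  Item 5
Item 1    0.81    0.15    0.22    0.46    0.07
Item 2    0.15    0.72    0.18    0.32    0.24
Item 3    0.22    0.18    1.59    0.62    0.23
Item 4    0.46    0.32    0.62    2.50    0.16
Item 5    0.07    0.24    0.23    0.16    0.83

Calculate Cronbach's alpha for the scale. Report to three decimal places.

α = 0.564

ΣVar(i) = 0.81 + 0.72 + 1.59 + 2.50 + 0.83 = 6.45
Sum of off-diagonal covariances = 2.65
σ²_total = 6.45 + 2 × 2.65 = 11.75
α = (k/(k−1))·(1 − ΣVar(i)/σ²_total) = (5/4)·(1 − 6.45/11.75) = 0.564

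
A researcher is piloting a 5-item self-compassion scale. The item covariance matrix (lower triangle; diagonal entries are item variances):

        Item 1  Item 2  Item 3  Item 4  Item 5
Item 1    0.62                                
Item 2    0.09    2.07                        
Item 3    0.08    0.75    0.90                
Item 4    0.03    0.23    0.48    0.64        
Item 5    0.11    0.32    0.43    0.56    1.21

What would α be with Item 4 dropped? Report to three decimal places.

α = 0.568

Remaining items: Item 1, Item 2, Item 3, Item 5 (k = 4).
Σσᵢ² = 0.62 + 2.07 + 0.90 + 1.21 = 4.80
σ²_total = 4.80 + 2 × 1.78 = 8.36
α (item deleted) = (4/3)·(1 − 4.80/8.36) = 0.568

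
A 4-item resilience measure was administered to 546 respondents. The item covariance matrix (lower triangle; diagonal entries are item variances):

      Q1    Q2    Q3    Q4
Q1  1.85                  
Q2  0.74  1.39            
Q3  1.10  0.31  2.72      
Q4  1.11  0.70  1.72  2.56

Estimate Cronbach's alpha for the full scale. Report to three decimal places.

α = 0.762

Σσ²ᵢ = 1.85 + 1.39 + 2.72 + 2.56 = 8.52
Σ_{i<j} σ_ij = 5.68
Var(T) = 8.52 + 2 × 5.68 = 19.88
α = (k/(k−1))·(1 − Σσ²ᵢ/Var(T)) = (4/3)·(1 − 8.52/19.88) = 0.762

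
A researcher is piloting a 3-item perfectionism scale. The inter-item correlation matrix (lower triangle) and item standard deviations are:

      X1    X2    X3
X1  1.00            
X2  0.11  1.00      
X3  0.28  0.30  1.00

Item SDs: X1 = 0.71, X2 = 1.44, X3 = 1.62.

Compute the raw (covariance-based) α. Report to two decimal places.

α = 0.46

Σσ²ᵢ = 0.71² + 1.44² + 1.62² = 5.2021
Covariances σ_ij = r_ij · s_i · s_j:
  σ(X1,X2) = 0.11 × 0.71 × 1.44 = 0.1125
  σ(X1,X3) = 0.28 × 0.71 × 1.62 = 0.3221
  σ(X2,X3) = 0.30 × 1.44 × 1.62 = 0.6998
σ²_T = Σσ²ᵢ + 2·Σσ_ij = 5.2021 + 2 × 1.1344 = 7.4709
α = (3/2)·(1 − 5.2021/7.4709) = 0.46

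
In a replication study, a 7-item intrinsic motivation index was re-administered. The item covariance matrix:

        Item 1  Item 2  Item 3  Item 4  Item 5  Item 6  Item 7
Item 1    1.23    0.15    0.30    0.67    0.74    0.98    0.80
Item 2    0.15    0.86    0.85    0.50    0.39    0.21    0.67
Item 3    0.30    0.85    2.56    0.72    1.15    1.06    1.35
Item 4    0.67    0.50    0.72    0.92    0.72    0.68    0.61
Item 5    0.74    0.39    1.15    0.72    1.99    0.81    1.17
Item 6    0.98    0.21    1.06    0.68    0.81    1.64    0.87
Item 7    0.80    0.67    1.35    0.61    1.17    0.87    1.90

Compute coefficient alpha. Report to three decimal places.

sum of item variances = 1.23 + 0.86 + 2.56 + 0.92 + 1.99 + 1.64 + 1.90 = 11.10
Sum of off-diagonal covariances = 15.40
σ²_total = 11.10 + 2 × 15.40 = 41.90
α = (k/(k−1))·(1 − sum of item variances/σ²_total) = (7/6)·(1 − 11.10/41.90) = 0.858

α = 0.858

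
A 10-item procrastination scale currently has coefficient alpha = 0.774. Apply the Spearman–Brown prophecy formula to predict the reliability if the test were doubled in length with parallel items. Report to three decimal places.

predicted reliability = 0.873

Length factor m = 2
α' = m·α / (1 + (m−1)·α)
   = 2 × 0.774 / (1 + (2 − 1) × 0.774)
   = 1.5480 / 1.7740 = 0.873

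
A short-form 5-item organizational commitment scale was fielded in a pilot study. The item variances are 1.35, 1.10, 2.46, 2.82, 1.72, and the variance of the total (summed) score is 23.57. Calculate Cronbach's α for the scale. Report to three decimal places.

Σσᵢ² = 1.35 + 1.10 + 2.46 + 2.82 + 1.72 = 9.45
α = (k/(k−1))·(1 − Σσᵢ²/σ²_total) = (5/4)·(1 − 9.45/23.57) = 0.749

α = 0.749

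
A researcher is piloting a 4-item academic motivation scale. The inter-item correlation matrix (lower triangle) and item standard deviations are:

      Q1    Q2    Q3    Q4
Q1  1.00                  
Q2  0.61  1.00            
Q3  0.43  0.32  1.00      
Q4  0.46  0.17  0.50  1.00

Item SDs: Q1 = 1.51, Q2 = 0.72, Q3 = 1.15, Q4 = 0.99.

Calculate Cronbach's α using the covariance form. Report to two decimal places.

α = 0.73

Σσ²ᵢ = 1.51² + 0.72² + 1.15² + 0.99² = 5.1011
Covariances σ_ij = r_ij · s_i · s_j:
  σ(Q1,Q2) = 0.61 × 1.51 × 0.72 = 0.6632
  σ(Q1,Q3) = 0.43 × 1.51 × 1.15 = 0.7467
  σ(Q1,Q4) = 0.46 × 1.51 × 0.99 = 0.6877
  σ(Q2,Q3) = 0.32 × 0.72 × 1.15 = 0.2650
  σ(Q2,Q4) = 0.17 × 0.72 × 0.99 = 0.1212
  σ(Q3,Q4) = 0.50 × 1.15 × 0.99 = 0.5692
σ²_T = Σσ²ᵢ + 2·Σσ_ij = 5.1011 + 2 × 3.0530 = 11.2071
α = (4/3)·(1 − 5.1011/11.2071) = 0.73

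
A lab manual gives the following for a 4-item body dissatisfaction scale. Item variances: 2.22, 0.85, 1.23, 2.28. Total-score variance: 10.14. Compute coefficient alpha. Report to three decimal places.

coefficient alpha = 0.468

sum of item variances = 2.22 + 0.85 + 1.23 + 2.28 = 6.58
α = (k/(k−1))·(1 − sum of item variances/total variance) = (4/3)·(1 − 6.58/10.14) = 0.468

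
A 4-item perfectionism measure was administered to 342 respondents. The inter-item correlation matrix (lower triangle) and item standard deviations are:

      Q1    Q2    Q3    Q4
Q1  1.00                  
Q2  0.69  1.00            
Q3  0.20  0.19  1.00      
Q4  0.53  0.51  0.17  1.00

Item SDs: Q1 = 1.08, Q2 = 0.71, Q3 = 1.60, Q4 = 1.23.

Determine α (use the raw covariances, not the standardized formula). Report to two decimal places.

Σσ²ᵢ = 1.08² + 0.71² + 1.60² + 1.23² = 5.7434
Covariances σ_ij = r_ij · s_i · s_j:
  σ(Q1,Q2) = 0.69 × 1.08 × 0.71 = 0.5291
  σ(Q1,Q3) = 0.20 × 1.08 × 1.60 = 0.3456
  σ(Q1,Q4) = 0.53 × 1.08 × 1.23 = 0.7041
  σ(Q2,Q3) = 0.19 × 0.71 × 1.60 = 0.2158
  σ(Q2,Q4) = 0.51 × 0.71 × 1.23 = 0.4454
  σ(Q3,Q4) = 0.17 × 1.60 × 1.23 = 0.3346
σ²_T = Σσ²ᵢ + 2·Σσ_ij = 5.7434 + 2 × 2.5746 = 10.8926
α = (4/3)·(1 − 5.7434/10.8926) = 0.63

α = 0.63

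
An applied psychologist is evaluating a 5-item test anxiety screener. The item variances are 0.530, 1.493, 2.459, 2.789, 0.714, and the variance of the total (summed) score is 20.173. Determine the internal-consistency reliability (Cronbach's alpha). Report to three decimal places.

Σσᵢ² = 0.530 + 1.493 + 2.459 + 2.789 + 0.714 = 7.985
α = (k/(k−1))·(1 − Σσᵢ²/Var(T)) = (5/4)·(1 − 7.985/20.173) = 0.755

α = 0.755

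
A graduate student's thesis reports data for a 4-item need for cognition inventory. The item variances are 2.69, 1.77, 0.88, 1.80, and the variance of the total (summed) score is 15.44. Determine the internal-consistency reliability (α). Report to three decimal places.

sum of item variances = 2.69 + 1.77 + 0.88 + 1.80 = 7.14
α = (k/(k−1))·(1 − sum of item variances/σ²_T) = (4/3)·(1 − 7.14/15.44) = 0.717

α = 0.717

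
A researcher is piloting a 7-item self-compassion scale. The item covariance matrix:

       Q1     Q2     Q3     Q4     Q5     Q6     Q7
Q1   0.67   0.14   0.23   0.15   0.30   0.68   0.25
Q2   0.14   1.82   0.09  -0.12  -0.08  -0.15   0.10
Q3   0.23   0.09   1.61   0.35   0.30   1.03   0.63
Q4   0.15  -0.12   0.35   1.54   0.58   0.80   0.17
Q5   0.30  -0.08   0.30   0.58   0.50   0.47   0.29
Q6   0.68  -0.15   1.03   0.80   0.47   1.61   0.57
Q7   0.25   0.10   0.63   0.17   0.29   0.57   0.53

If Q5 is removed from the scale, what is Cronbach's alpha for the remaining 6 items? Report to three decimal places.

Remaining items: Q1, Q2, Q3, Q4, Q6, Q7 (k = 6).
Σσ²ᵢ = 0.67 + 1.82 + 1.61 + 1.54 + 1.61 + 0.53 = 7.78
σ²_T = 7.78 + 2 × 4.92 = 17.62
α (item deleted) = (6/5)·(1 − 7.78/17.62) = 0.670

α = 0.670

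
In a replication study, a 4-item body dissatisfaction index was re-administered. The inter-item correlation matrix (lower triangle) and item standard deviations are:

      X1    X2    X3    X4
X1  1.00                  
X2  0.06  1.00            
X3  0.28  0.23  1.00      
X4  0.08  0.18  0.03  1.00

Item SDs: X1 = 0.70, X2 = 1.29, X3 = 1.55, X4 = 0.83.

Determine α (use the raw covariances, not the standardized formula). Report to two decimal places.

α = 0.39

Σσ²ᵢ = 0.70² + 1.29² + 1.55² + 0.83² = 5.2455
Covariances σ_ij = r_ij · s_i · s_j:
  σ(X1,X2) = 0.06 × 0.70 × 1.29 = 0.0542
  σ(X1,X3) = 0.28 × 0.70 × 1.55 = 0.3038
  σ(X1,X4) = 0.08 × 0.70 × 0.83 = 0.0465
  σ(X2,X3) = 0.23 × 1.29 × 1.55 = 0.4599
  σ(X2,X4) = 0.18 × 1.29 × 0.83 = 0.1927
  σ(X3,X4) = 0.03 × 1.55 × 0.83 = 0.0386
σ²_T = Σσ²ᵢ + 2·Σσ_ij = 5.2455 + 2 × 1.0957 = 7.4369
α = (4/3)·(1 − 5.2455/7.4369) = 0.39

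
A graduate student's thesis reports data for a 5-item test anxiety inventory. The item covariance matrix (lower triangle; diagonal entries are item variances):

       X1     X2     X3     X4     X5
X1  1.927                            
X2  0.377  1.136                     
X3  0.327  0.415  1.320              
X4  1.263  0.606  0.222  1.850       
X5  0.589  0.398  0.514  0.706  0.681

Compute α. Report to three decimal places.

α = 0.763

Σσᵢ² = 1.927 + 1.136 + 1.320 + 1.850 + 0.681 = 6.914
Sum of off-diagonal covariances = 5.417
total variance = 6.914 + 2 × 5.417 = 17.748
α = (k/(k−1))·(1 − Σσᵢ²/total variance) = (5/4)·(1 − 6.914/17.748) = 0.763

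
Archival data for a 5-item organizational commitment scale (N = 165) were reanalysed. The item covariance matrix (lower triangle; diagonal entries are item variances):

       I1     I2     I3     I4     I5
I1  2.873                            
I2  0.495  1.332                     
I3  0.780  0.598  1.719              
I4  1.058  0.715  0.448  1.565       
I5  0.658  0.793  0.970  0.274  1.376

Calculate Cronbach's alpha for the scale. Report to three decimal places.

ΣVar(i) = 2.873 + 1.332 + 1.719 + 1.565 + 1.376 = 8.865
Σ_{i<j} σ_ij = 6.789
σ²_T = 8.865 + 2 × 6.789 = 22.443
α = (k/(k−1))·(1 − ΣVar(i)/σ²_T) = (5/4)·(1 − 8.865/22.443) = 0.756

Cronbach's alpha = 0.756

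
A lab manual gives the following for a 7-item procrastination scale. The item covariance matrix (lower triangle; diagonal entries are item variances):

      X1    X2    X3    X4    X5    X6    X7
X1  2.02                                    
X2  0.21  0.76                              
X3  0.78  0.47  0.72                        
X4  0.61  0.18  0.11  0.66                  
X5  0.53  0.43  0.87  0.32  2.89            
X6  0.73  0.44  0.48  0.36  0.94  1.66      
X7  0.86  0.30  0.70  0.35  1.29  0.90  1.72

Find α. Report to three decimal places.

α = 0.810

Σσᵢ² = 2.02 + 0.76 + 0.72 + 0.66 + 2.89 + 1.66 + 1.72 = 10.43
Σ_{i<j} σ_ij = 11.86
σ²_T = 10.43 + 2 × 11.86 = 34.15
α = (k/(k−1))·(1 − Σσᵢ²/σ²_T) = (7/6)·(1 − 10.43/34.15) = 0.810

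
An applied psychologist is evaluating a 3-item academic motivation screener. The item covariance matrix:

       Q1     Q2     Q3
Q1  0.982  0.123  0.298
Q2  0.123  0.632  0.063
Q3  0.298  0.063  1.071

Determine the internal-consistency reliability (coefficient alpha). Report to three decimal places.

coefficient alpha = 0.397

Σσᵢ² = 0.982 + 0.632 + 1.071 = 2.685
Σ_{i<j} σ_ij = 0.484
Var(T) = 2.685 + 2 × 0.484 = 3.653
α = (k/(k−1))·(1 − Σσᵢ²/Var(T)) = (3/2)·(1 − 2.685/3.653) = 0.397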